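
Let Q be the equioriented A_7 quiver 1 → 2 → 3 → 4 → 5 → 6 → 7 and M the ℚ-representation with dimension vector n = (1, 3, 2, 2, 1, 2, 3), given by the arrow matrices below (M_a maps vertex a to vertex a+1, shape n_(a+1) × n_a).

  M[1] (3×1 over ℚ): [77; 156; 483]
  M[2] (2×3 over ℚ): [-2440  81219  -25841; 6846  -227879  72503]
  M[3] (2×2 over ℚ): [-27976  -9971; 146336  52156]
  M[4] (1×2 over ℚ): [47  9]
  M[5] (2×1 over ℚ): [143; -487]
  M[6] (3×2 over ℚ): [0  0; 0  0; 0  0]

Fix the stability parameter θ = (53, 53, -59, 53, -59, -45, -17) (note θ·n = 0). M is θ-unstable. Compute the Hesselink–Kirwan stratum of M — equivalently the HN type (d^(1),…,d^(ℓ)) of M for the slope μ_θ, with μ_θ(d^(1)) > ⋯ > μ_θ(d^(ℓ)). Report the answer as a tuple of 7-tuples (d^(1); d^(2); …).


Barcode: M ≅ I[1,6], I[2,2], I[2,3], I[4,4], I[6,6], I[7,7]^3. HN layers by μ_θ (5 steps, strictly decreasing):
  μ^(1)=53; μ^(2)=-2/3; μ^(3)=-3; μ^(4)=-17; μ^(5)=-45

((0, 1, 0, 1, 0, 0, 0); (1, 1, 1, 1, 1, 1, 0); (0, 1, 1, 0, 0, 0, 0); (0, 0, 0, 0, 0, 0, 3); (0, 0, 0, 0, 0, 1, 0))


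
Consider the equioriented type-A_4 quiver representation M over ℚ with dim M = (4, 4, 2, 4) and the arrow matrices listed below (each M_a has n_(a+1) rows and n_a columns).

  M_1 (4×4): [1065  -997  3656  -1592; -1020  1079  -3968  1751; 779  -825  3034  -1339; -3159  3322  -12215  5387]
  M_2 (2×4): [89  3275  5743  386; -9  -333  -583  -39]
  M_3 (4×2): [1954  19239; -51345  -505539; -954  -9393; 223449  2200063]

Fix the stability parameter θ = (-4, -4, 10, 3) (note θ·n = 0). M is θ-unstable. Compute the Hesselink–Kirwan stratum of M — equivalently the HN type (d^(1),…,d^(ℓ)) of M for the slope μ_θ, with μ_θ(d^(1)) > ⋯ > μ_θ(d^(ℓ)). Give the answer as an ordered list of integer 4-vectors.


Interval decomposition of M: I[1,2]^2, I[1,4]^2, I[4,4]^2.
HN type (ℓ=3): μ^(1)=13/2; μ^(2)=3; μ^(3)=-4

((0, 0, 2, 2); (0, 0, 0, 2); (4, 4, 0, 0))


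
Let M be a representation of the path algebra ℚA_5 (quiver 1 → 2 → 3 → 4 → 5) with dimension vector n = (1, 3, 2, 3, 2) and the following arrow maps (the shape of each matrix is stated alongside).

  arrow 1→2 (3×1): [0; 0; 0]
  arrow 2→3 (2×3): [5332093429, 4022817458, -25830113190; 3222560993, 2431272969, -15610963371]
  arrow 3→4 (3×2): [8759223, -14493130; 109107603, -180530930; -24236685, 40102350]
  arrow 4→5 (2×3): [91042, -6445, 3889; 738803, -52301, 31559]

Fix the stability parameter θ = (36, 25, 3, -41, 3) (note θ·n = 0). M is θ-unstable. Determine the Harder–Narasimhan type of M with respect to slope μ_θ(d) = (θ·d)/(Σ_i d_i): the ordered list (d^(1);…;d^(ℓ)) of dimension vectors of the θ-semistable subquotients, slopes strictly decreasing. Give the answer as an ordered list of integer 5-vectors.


Via rank(M_{q-1}∘⋯∘M_p): M ≅ I[1,1], I[2,2], I[2,3], I[2,5], I[4,4], I[4,5].
μ_θ-semistable layers: μ^(1)=36; μ^(2)=25; μ^(3)=14; μ^(4)=3; μ^(5)=-13/3; μ^(6)=-41

((1, 0, 0, 0, 0); (0, 1, 0, 0, 0); (0, 1, 1, 0, 0); (0, 0, 0, 0, 2); (0, 1, 1, 1, 0); (0, 0, 0, 2, 0))


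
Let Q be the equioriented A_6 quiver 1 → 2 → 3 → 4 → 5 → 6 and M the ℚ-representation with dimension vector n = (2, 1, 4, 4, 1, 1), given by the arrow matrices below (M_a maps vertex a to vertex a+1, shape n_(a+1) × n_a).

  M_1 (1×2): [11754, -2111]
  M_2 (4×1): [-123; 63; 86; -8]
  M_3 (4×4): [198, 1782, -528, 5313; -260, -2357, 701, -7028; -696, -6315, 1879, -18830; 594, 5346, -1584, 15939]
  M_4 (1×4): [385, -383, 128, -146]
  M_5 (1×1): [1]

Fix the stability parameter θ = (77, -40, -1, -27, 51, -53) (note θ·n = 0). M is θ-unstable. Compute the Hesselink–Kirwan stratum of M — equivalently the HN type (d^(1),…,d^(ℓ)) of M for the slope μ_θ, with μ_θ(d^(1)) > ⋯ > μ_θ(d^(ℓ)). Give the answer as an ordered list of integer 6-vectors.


Interval decomposition of M: I[1,1], I[1,6], I[3,3]^2, I[3,4], I[4,4]^2.
HN type (ℓ=5): μ^(1)=77; μ^(2)=7/6; μ^(3)=-1; μ^(4)=-14; μ^(5)=-27

((1, 0, 0, 0, 0, 0); (1, 1, 1, 1, 1, 1); (0, 0, 2, 0, 0, 0); (0, 0, 1, 1, 0, 0); (0, 0, 0, 2, 0, 0))


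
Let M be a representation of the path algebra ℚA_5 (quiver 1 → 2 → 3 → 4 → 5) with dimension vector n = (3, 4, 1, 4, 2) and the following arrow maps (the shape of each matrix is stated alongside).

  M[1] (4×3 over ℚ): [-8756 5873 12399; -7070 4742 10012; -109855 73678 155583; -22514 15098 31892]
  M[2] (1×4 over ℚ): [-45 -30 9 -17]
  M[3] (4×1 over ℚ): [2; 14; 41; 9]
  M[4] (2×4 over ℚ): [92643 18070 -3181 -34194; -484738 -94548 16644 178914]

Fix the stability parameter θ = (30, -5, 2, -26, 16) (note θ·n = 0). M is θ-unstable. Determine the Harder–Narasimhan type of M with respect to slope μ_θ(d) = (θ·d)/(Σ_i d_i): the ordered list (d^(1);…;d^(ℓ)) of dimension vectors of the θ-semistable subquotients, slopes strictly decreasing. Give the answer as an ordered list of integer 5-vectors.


Interval decomposition of M: I[1,1], I[1,2], I[1,5], I[2,2]^2, I[4,4]^2, I[4,5].
HN type (ℓ=6): μ^(1)=30; μ^(2)=16; μ^(3)=25/2; μ^(4)=1/4; μ^(5)=-5; μ^(6)=-26

((1, 0, 0, 0, 0); (0, 0, 0, 0, 2); (1, 1, 0, 0, 0); (1, 1, 1, 1, 0); (0, 2, 0, 0, 0); (0, 0, 0, 3, 0))


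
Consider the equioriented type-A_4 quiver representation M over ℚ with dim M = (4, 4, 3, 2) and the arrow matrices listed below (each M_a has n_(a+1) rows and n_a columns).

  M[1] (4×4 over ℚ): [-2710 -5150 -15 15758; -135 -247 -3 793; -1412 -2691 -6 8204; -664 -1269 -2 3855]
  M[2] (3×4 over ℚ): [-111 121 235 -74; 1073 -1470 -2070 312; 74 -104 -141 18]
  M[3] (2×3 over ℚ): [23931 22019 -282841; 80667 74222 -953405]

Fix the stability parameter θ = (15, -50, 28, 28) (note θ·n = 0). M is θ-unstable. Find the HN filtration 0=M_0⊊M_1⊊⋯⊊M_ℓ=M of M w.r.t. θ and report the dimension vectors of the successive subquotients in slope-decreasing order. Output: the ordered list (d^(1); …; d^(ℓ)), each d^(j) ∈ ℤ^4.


Via rank(M_{q-1}∘⋯∘M_p): M ≅ I[1,2], I[1,3], I[1,4]^2.
μ_θ-semistable layers: μ^(1)=28; μ^(2)=-35/2

((0, 0, 3, 2); (4, 4, 0, 0))


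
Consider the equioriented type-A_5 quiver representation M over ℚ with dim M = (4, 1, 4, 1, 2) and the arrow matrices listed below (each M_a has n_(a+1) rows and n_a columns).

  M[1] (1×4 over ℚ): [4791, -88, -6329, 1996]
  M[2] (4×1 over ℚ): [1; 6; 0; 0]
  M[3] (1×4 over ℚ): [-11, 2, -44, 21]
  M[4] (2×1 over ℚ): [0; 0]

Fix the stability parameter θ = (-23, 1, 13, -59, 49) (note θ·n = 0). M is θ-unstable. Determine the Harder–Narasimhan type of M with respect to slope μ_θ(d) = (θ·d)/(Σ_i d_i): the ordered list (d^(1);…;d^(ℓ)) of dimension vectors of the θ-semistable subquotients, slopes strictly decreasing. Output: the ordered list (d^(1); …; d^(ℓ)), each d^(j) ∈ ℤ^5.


Via rank(M_{q-1}∘⋯∘M_p): M ≅ I[1,1]^3, I[1,4], I[3,3]^3, I[5,5]^2.
μ_θ-semistable layers: μ^(1)=49; μ^(2)=13; μ^(3)=-15; μ^(4)=-23

((0, 0, 0, 0, 2); (0, 0, 3, 0, 0); (0, 1, 1, 1, 0); (4, 0, 0, 0, 0))


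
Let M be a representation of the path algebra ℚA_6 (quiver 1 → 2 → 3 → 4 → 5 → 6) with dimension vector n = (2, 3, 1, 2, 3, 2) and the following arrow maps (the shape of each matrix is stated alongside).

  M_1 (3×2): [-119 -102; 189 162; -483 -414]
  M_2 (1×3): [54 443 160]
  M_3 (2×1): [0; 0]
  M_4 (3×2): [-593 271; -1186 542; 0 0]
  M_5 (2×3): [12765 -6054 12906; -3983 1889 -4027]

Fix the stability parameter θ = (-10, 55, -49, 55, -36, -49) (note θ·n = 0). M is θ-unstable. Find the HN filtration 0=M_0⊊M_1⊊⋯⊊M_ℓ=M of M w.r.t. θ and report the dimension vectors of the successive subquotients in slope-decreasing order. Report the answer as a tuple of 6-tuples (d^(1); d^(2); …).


Barcode: M ≅ I[1,1], I[1,3], I[2,2]^2, I[4,4], I[4,6], I[5,5], I[5,6]. HN layers by μ_θ (5 steps, strictly decreasing):
  μ^(1)=55; μ^(2)=3; μ^(3)=-10; μ^(4)=-36; μ^(5)=-85/2

((0, 2, 0, 1, 0, 0); (0, 1, 1, 0, 0, 0); (2, 0, 0, 1, 1, 1); (0, 0, 0, 0, 1, 0); (0, 0, 0, 0, 1, 1))


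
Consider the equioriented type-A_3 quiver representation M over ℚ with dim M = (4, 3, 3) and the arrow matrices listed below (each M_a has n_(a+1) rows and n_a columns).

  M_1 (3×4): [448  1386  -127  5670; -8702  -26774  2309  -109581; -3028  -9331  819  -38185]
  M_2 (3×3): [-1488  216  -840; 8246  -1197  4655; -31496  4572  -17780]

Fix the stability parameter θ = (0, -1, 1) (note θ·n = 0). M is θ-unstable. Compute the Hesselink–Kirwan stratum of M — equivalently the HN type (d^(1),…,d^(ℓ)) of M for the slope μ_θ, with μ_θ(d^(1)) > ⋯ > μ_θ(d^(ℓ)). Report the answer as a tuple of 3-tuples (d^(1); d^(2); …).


Interval decomposition of M: I[1,1], I[1,2]^2, I[1,3], I[3,3]^2.
HN type (ℓ=3): μ^(1)=1; μ^(2)=0; μ^(3)=-1/2

((0, 0, 3); (1, 0, 0); (3, 3, 0))


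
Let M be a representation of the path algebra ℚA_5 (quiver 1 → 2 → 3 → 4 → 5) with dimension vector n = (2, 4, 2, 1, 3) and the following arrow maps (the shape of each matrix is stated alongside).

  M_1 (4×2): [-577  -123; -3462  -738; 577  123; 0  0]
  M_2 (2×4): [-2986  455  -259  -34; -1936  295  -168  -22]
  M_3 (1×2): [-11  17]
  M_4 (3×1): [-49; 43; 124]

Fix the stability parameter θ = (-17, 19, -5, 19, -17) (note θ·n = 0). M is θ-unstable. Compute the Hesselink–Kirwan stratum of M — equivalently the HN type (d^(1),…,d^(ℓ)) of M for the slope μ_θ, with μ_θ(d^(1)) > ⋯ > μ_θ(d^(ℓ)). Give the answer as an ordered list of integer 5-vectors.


Via rank(M_{q-1}∘⋯∘M_p): M ≅ I[1,1], I[1,5], I[2,2]^2, I[2,3], I[5,5]^2.
μ_θ-semistable layers: μ^(1)=19; μ^(2)=7; μ^(3)=4; μ^(4)=-17

((0, 2, 0, 0, 0); (0, 1, 1, 0, 0); (0, 1, 1, 1, 1); (2, 0, 0, 0, 2))


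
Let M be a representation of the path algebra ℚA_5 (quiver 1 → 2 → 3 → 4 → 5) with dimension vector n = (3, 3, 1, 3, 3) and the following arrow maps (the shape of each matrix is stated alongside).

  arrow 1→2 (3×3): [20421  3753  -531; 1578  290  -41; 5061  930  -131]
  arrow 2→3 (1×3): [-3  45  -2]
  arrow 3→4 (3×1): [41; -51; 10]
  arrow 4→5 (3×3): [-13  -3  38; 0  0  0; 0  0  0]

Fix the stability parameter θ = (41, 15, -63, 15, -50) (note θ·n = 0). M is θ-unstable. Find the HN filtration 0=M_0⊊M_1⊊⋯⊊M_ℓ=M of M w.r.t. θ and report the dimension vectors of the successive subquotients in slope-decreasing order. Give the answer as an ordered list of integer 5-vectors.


Via rank(M_{q-1}∘⋯∘M_p): M ≅ I[1,2]^2, I[1,4], I[4,4], I[4,5], I[5,5]^2.
μ_θ-semistable layers: μ^(1)=28; μ^(2)=15; μ^(3)=-7/3; μ^(4)=-35/2; μ^(5)=-50

((2, 2, 0, 0, 0); (0, 0, 0, 2, 0); (1, 1, 1, 0, 0); (0, 0, 0, 1, 1); (0, 0, 0, 0, 2))


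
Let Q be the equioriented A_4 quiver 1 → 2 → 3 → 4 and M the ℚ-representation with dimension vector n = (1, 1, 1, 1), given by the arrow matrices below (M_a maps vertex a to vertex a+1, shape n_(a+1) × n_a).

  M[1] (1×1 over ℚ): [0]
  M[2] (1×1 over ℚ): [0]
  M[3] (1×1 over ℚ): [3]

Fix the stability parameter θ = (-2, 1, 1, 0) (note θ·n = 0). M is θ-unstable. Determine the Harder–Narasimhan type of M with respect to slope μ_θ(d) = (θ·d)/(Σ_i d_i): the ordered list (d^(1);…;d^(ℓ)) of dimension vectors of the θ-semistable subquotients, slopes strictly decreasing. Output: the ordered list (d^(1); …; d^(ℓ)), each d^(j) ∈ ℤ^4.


Barcode: M ≅ I[1,1], I[2,2], I[3,4]. HN layers by μ_θ (3 steps, strictly decreasing):
  μ^(1)=1; μ^(2)=1/2; μ^(3)=-2

((0, 1, 0, 0); (0, 0, 1, 1); (1, 0, 0, 0))


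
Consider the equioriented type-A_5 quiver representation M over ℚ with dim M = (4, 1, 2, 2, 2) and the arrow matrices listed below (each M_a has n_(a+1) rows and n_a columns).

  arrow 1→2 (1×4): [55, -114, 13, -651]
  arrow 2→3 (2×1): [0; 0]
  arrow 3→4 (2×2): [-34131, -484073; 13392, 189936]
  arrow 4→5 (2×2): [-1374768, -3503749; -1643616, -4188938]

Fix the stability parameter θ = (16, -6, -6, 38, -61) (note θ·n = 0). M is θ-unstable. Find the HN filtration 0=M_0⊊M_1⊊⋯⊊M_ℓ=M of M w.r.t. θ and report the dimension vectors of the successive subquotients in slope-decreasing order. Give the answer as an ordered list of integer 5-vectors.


Interval decomposition of M: I[1,1]^3, I[1,2], I[3,3], I[3,4], I[4,5], I[5,5].
HN type (ℓ=6): μ^(1)=38; μ^(2)=16; μ^(3)=5; μ^(4)=-6; μ^(5)=-23/2; μ^(6)=-61

((0, 0, 0, 1, 0); (3, 0, 0, 0, 0); (1, 1, 0, 0, 0); (0, 0, 2, 0, 0); (0, 0, 0, 1, 1); (0, 0, 0, 0, 1))


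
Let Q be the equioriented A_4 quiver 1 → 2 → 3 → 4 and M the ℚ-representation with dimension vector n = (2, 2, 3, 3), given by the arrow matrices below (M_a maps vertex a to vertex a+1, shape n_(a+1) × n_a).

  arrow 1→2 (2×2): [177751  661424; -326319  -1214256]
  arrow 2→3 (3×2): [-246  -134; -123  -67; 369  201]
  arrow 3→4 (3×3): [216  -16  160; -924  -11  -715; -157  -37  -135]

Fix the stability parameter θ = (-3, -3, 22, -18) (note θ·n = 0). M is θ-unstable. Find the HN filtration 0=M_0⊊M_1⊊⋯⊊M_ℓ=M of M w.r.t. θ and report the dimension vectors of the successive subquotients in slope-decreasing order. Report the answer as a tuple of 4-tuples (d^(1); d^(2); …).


Via rank(M_{q-1}∘⋯∘M_p): M ≅ I[1,1], I[1,2], I[2,4], I[3,3], I[3,4], I[4,4].
μ_θ-semistable layers: μ^(1)=22; μ^(2)=2; μ^(3)=-3; μ^(4)=-18

((0, 0, 1, 0); (0, 0, 2, 2); (2, 2, 0, 0); (0, 0, 0, 1))


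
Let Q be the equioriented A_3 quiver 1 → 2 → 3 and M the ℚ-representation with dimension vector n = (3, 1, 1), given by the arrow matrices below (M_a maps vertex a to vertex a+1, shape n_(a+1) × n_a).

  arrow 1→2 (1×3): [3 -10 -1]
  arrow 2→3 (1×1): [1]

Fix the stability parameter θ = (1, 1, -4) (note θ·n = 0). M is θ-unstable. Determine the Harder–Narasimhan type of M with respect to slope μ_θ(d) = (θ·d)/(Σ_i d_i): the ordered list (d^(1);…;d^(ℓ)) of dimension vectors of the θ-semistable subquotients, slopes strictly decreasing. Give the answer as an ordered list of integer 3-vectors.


Interval decomposition of M: I[1,1]^2, I[1,3].
HN type (ℓ=2): μ^(1)=1; μ^(2)=-2/3

((2, 0, 0); (1, 1, 1))


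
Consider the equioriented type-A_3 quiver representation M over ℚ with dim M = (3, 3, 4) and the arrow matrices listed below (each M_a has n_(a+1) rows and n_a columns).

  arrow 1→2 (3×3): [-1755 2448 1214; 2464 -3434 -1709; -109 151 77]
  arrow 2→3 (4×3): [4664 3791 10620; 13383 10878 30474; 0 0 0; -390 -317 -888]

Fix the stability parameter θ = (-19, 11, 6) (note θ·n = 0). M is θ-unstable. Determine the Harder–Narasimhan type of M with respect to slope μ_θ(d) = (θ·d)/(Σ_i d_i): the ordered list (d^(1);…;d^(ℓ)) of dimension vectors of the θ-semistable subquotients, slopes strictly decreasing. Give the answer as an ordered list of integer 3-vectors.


Interval decomposition of M: I[1,2], I[1,3]^2, I[3,3]^2.
HN type (ℓ=4): μ^(1)=11; μ^(2)=17/2; μ^(3)=6; μ^(4)=-19

((0, 1, 0); (0, 2, 2); (0, 0, 2); (3, 0, 0))


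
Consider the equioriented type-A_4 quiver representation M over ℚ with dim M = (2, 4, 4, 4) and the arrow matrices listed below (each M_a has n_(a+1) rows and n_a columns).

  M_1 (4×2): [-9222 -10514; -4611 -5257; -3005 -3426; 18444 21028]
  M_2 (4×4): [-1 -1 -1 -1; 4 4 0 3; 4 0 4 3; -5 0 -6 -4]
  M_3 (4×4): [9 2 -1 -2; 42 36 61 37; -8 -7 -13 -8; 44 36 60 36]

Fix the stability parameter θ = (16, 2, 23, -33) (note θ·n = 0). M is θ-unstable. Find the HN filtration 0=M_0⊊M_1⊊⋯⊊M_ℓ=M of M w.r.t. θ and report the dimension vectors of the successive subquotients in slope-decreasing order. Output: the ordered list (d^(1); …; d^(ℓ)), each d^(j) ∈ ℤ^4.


Interval decomposition of M: I[1,2], I[1,4], I[2,3], I[2,4], I[3,4], I[4,4].
HN type (ℓ=6): μ^(1)=23; μ^(2)=9; μ^(3)=2; μ^(4)=-8/3; μ^(5)=-5; μ^(6)=-33

((0, 0, 1, 0); (1, 1, 0, 0); (1, 2, 1, 1); (0, 1, 1, 1); (0, 0, 1, 1); (0, 0, 0, 1))


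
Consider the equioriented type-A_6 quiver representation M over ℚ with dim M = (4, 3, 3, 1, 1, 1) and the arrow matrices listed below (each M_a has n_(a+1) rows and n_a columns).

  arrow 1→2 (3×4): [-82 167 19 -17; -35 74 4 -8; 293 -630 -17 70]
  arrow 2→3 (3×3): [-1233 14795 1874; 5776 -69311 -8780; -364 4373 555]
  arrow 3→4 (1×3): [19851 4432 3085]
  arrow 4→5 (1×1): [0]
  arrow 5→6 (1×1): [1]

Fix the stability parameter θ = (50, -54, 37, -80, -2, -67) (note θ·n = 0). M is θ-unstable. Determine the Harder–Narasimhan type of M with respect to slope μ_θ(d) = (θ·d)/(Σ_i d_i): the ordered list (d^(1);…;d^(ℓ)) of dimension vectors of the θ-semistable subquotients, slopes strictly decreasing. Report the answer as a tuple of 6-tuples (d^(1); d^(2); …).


Via rank(M_{q-1}∘⋯∘M_p): M ≅ I[1,1], I[1,3]^2, I[1,4], I[5,6].
μ_θ-semistable layers: μ^(1)=50; μ^(2)=37; μ^(3)=-2; μ^(4)=-47/4; μ^(5)=-69/2

((1, 0, 0, 0, 0, 0); (0, 0, 2, 0, 0, 0); (2, 2, 0, 0, 0, 0); (1, 1, 1, 1, 0, 0); (0, 0, 0, 0, 1, 1))


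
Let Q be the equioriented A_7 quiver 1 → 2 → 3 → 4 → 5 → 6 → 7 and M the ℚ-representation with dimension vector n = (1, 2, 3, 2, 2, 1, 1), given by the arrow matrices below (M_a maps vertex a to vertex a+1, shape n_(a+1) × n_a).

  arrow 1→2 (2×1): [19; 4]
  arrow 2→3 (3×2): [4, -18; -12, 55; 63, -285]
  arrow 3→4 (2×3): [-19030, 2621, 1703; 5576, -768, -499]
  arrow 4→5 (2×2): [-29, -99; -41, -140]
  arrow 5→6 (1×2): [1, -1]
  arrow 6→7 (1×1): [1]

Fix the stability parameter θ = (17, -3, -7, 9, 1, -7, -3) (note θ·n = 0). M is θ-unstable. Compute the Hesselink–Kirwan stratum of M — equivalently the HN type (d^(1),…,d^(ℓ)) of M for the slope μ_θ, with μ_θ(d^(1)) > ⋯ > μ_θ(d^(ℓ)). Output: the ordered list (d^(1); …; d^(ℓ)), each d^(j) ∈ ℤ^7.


Via rank(M_{q-1}∘⋯∘M_p): M ≅ I[1,7], I[2,5], I[3,3].
μ_θ-semistable layers: μ^(1)=5; μ^(2)=1; μ^(3)=-5; μ^(4)=-7

((0, 0, 0, 1, 1, 0, 0); (1, 1, 1, 1, 1, 1, 1); (0, 1, 1, 0, 0, 0, 0); (0, 0, 1, 0, 0, 0, 0))


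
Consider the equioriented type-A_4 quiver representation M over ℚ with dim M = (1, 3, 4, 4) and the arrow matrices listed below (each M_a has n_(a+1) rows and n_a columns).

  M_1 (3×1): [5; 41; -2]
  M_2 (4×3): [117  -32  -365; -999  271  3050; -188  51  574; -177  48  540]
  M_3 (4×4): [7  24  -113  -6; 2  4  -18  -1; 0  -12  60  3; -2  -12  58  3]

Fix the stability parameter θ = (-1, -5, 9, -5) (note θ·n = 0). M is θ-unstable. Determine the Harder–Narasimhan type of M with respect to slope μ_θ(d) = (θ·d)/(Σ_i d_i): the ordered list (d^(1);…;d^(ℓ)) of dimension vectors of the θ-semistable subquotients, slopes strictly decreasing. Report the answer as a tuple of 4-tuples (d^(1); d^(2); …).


Via rank(M_{q-1}∘⋯∘M_p): M ≅ I[1,4], I[2,3], I[2,4], I[3,3], I[4,4]^2.
μ_θ-semistable layers: μ^(1)=9; μ^(2)=2; μ^(3)=-3; μ^(4)=-5

((0, 0, 2, 0); (0, 0, 2, 2); (1, 1, 0, 0); (0, 2, 0, 2))


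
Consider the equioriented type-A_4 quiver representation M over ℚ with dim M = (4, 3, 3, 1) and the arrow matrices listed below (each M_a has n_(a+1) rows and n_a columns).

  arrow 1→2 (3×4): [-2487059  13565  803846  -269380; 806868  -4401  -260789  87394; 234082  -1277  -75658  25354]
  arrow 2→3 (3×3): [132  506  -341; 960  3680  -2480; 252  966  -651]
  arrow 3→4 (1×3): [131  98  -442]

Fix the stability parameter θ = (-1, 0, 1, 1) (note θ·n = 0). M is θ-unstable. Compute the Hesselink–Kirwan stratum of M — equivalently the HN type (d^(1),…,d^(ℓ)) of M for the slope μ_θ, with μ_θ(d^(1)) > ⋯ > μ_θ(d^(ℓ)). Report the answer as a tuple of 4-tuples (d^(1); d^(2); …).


Via rank(M_{q-1}∘⋯∘M_p): M ≅ I[1,1], I[1,2]^2, I[1,4], I[3,3]^2.
μ_θ-semistable layers: μ^(1)=1; μ^(2)=0; μ^(3)=-1

((0, 0, 3, 1); (0, 3, 0, 0); (4, 0, 0, 0))


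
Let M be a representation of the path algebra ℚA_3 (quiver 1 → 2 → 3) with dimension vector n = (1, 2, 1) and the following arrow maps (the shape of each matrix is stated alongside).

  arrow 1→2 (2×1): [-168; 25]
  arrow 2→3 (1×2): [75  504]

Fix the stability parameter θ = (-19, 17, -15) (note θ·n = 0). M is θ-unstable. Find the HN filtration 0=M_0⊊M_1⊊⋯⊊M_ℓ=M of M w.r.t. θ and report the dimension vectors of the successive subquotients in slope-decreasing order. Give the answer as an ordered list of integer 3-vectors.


Barcode: M ≅ I[1,2], I[2,3]. HN layers by μ_θ (3 steps, strictly decreasing):
  μ^(1)=17; μ^(2)=1; μ^(3)=-19

((0, 1, 0); (0, 1, 1); (1, 0, 0))


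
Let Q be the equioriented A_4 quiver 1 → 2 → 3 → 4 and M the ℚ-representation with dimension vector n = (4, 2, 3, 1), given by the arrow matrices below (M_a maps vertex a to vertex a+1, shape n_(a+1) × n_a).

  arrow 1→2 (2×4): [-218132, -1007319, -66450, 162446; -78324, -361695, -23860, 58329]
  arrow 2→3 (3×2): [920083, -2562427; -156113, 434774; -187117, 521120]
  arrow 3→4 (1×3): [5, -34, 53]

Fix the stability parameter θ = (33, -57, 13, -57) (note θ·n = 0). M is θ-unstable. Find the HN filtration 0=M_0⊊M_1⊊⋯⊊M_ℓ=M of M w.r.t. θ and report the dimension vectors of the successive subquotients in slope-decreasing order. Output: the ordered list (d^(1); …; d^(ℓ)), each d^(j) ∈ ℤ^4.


Barcode: M ≅ I[1,1]^2, I[1,3], I[1,4], I[3,3]. HN layers by μ_θ (4 steps, strictly decreasing):
  μ^(1)=33; μ^(2)=13; μ^(3)=-12; μ^(4)=-17

((2, 0, 0, 0); (0, 0, 2, 0); (1, 1, 0, 0); (1, 1, 1, 1))


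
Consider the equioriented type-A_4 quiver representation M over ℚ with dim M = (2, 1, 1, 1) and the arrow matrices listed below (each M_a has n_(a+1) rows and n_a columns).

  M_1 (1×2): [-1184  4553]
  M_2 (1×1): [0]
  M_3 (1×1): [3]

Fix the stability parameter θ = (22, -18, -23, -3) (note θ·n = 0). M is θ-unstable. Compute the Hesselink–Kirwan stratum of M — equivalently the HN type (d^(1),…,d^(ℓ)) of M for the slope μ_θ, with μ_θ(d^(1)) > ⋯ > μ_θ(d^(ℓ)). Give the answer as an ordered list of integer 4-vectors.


Barcode: M ≅ I[1,1], I[1,2], I[3,4]. HN layers by μ_θ (4 steps, strictly decreasing):
  μ^(1)=22; μ^(2)=2; μ^(3)=-3; μ^(4)=-23

((1, 0, 0, 0); (1, 1, 0, 0); (0, 0, 0, 1); (0, 0, 1, 0))


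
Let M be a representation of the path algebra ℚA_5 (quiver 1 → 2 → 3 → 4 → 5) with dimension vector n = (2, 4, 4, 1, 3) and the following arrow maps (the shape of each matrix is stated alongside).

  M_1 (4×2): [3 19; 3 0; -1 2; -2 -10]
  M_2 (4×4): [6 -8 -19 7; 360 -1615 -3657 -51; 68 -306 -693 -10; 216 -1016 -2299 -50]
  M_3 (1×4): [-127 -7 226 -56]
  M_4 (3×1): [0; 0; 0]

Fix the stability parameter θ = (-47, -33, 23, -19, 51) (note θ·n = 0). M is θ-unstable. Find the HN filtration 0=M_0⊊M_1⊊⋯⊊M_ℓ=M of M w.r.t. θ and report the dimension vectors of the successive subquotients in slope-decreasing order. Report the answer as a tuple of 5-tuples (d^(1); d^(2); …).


Interval decomposition of M: I[1,2], I[1,4], I[2,3]^2, I[3,3], I[5,5]^3.
HN type (ℓ=5): μ^(1)=51; μ^(2)=23; μ^(3)=2; μ^(4)=-33; μ^(5)=-47

((0, 0, 0, 0, 3); (0, 0, 3, 0, 0); (0, 0, 1, 1, 0); (0, 4, 0, 0, 0); (2, 0, 0, 0, 0))


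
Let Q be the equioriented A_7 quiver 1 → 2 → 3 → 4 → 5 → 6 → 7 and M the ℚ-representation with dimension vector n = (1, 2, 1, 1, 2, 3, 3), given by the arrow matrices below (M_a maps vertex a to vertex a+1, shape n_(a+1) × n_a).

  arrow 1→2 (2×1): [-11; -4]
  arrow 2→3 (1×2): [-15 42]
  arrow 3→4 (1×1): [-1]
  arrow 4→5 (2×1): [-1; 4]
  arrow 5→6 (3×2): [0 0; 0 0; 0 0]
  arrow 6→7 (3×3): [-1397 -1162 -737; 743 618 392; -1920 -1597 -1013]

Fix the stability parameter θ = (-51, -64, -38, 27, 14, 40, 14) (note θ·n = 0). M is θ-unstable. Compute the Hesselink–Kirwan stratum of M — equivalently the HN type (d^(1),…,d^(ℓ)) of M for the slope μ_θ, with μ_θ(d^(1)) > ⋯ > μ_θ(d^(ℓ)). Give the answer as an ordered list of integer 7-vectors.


Interval decomposition of M: I[1,5], I[2,2], I[5,5], I[6,7]^3.
HN type (ℓ=6): μ^(1)=27; μ^(2)=41/2; μ^(3)=14; μ^(4)=-38; μ^(5)=-115/2; μ^(6)=-64

((0, 0, 0, 0, 0, 3, 3); (0, 0, 0, 1, 1, 0, 0); (0, 0, 0, 0, 1, 0, 0); (0, 0, 1, 0, 0, 0, 0); (1, 1, 0, 0, 0, 0, 0); (0, 1, 0, 0, 0, 0, 0))


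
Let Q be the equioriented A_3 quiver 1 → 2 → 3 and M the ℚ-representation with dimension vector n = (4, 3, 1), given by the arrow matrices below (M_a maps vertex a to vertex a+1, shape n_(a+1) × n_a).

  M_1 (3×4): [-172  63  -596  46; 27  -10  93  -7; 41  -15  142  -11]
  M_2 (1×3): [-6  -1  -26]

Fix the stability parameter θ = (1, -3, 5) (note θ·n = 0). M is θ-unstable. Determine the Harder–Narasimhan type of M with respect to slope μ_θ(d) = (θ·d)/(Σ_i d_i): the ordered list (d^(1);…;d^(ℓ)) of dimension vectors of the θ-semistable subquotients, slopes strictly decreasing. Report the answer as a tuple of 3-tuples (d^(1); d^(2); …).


Barcode: M ≅ I[1,1], I[1,2]^2, I[1,3]. HN layers by μ_θ (3 steps, strictly decreasing):
  μ^(1)=5; μ^(2)=1; μ^(3)=-1

((0, 0, 1); (1, 0, 0); (3, 3, 0))


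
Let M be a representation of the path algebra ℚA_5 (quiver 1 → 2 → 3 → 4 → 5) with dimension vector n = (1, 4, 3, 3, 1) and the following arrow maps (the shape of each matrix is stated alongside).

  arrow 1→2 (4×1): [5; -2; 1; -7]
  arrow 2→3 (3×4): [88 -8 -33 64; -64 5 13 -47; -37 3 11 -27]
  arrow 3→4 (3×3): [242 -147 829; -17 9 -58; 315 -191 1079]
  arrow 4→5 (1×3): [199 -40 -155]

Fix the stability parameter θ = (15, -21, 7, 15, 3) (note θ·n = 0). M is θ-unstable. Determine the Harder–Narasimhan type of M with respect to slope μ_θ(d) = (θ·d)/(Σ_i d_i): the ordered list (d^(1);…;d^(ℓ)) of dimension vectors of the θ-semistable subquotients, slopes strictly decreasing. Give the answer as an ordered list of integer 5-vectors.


Interval decomposition of M: I[1,5], I[2,2], I[2,4]^2.
HN type (ℓ=5): μ^(1)=15; μ^(2)=9; μ^(3)=7; μ^(4)=-3; μ^(5)=-21

((0, 0, 0, 2, 0); (0, 0, 0, 1, 1); (0, 0, 3, 0, 0); (1, 1, 0, 0, 0); (0, 3, 0, 0, 0))


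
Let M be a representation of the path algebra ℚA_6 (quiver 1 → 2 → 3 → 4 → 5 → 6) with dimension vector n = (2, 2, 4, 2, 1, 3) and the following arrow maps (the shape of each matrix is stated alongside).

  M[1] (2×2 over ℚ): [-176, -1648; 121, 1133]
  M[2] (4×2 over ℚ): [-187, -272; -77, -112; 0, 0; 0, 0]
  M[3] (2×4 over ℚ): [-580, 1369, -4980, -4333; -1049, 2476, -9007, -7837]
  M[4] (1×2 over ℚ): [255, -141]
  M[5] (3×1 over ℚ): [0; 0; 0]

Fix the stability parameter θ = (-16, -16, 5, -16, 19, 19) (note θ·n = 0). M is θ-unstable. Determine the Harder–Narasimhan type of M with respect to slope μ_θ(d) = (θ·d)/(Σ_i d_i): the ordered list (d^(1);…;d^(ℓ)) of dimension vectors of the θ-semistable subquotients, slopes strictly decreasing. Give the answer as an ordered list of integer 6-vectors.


Interval decomposition of M: I[1,1], I[1,2], I[2,5], I[3,3]^2, I[3,4], I[6,6]^3.
HN type (ℓ=4): μ^(1)=19; μ^(2)=5; μ^(3)=-11/2; μ^(4)=-16

((0, 0, 0, 0, 1, 3); (0, 0, 2, 0, 0, 0); (0, 0, 2, 2, 0, 0); (2, 2, 0, 0, 0, 0))


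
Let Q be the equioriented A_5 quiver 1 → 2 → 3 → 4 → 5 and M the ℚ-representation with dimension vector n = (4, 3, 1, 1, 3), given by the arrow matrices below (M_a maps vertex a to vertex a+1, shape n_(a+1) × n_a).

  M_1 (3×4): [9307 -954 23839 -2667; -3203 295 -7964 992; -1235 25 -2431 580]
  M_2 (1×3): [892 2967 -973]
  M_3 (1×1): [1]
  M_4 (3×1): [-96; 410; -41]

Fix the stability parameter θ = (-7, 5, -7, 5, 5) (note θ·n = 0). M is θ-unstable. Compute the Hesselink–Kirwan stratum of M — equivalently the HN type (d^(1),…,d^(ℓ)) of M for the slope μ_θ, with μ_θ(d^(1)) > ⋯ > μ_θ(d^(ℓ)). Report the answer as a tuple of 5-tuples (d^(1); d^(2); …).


Barcode: M ≅ I[1,1], I[1,2]^2, I[1,5], I[5,5]^2. HN layers by μ_θ (3 steps, strictly decreasing):
  μ^(1)=5; μ^(2)=-1; μ^(3)=-7

((0, 2, 0, 1, 3); (0, 1, 1, 0, 0); (4, 0, 0, 0, 0))


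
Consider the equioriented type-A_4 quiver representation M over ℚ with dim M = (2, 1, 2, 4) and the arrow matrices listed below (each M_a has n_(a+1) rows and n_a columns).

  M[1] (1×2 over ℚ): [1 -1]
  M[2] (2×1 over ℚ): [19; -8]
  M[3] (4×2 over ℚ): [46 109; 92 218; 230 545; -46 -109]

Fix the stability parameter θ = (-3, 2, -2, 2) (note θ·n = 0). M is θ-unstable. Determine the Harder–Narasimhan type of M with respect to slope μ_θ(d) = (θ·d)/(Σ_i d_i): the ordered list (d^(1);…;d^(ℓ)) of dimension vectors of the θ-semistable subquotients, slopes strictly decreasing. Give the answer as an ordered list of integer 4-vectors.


Interval decomposition of M: I[1,1], I[1,4], I[3,3], I[4,4]^3.
HN type (ℓ=4): μ^(1)=2; μ^(2)=0; μ^(3)=-2; μ^(4)=-3

((0, 0, 0, 4); (0, 1, 1, 0); (0, 0, 1, 0); (2, 0, 0, 0))


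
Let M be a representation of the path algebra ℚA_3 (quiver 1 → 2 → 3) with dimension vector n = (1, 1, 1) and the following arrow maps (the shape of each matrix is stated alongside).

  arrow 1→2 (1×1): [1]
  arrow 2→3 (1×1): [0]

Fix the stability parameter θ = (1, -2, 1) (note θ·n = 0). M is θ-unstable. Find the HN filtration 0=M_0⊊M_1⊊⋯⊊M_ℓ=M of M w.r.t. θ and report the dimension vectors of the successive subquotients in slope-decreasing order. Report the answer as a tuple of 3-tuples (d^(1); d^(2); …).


Via rank(M_{q-1}∘⋯∘M_p): M ≅ I[1,2], I[3,3].
μ_θ-semistable layers: μ^(1)=1; μ^(2)=-1/2

((0, 0, 1); (1, 1, 0))


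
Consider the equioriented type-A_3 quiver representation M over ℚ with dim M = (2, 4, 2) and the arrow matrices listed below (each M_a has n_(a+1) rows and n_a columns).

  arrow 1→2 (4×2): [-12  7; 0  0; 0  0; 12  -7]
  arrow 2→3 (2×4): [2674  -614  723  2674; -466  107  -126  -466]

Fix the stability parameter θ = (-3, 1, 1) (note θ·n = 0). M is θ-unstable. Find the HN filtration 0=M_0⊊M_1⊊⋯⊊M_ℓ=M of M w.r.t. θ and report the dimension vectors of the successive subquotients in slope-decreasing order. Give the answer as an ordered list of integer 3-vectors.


Via rank(M_{q-1}∘⋯∘M_p): M ≅ I[1,1], I[1,2], I[2,2], I[2,3]^2.
μ_θ-semistable layers: μ^(1)=1; μ^(2)=-3

((0, 4, 2); (2, 0, 0))


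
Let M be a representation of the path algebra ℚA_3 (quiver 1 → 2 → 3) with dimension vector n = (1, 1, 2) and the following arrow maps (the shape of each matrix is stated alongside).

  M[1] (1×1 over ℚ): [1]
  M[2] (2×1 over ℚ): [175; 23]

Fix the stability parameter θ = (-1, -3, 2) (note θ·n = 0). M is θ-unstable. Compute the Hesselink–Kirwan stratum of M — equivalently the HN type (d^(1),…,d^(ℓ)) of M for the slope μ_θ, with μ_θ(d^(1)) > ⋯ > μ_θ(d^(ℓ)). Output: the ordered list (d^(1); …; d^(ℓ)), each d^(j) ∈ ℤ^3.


Barcode: M ≅ I[1,3], I[3,3]. HN layers by μ_θ (2 steps, strictly decreasing):
  μ^(1)=2; μ^(2)=-2

((0, 0, 2); (1, 1, 0))


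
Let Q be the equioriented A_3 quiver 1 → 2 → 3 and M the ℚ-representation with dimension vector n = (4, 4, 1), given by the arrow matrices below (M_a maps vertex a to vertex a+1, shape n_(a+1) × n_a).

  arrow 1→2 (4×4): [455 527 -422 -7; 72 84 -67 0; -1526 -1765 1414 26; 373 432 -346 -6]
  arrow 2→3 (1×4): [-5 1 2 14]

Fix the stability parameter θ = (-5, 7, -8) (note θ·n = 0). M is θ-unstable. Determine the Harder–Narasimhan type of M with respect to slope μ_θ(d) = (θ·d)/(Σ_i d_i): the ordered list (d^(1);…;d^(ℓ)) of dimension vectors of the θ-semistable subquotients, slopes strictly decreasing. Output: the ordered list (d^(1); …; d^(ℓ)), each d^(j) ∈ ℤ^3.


Via rank(M_{q-1}∘⋯∘M_p): M ≅ I[1,2]^3, I[1,3].
μ_θ-semistable layers: μ^(1)=7; μ^(2)=-1/2; μ^(3)=-5

((0, 3, 0); (0, 1, 1); (4, 0, 0))


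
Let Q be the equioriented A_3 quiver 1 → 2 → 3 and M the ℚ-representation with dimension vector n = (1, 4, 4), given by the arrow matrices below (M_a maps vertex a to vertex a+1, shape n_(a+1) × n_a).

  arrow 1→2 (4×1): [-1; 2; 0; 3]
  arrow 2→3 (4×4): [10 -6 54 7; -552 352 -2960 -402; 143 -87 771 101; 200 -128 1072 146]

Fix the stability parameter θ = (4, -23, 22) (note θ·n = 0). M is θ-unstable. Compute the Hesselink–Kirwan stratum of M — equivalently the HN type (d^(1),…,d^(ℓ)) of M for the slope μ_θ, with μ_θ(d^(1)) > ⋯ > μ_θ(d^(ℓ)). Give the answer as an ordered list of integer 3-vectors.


Barcode: M ≅ I[1,3], I[2,2]^2, I[2,3], I[3,3]^2. HN layers by μ_θ (3 steps, strictly decreasing):
  μ^(1)=22; μ^(2)=-19/2; μ^(3)=-23

((0, 0, 4); (1, 1, 0); (0, 3, 0))


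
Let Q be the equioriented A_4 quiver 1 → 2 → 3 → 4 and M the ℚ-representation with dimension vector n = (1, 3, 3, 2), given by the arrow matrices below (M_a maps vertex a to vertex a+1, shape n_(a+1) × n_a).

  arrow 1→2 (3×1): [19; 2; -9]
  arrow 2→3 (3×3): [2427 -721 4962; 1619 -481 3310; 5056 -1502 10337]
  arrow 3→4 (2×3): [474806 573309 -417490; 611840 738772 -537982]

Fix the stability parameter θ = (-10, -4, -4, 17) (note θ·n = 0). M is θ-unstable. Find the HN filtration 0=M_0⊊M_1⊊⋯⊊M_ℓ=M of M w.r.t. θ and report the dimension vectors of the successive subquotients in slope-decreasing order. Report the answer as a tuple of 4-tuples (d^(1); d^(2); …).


Barcode: M ≅ I[1,4], I[2,2], I[2,4], I[3,3]. HN layers by μ_θ (3 steps, strictly decreasing):
  μ^(1)=17; μ^(2)=-4; μ^(3)=-10

((0, 0, 0, 2); (0, 3, 3, 0); (1, 0, 0, 0))


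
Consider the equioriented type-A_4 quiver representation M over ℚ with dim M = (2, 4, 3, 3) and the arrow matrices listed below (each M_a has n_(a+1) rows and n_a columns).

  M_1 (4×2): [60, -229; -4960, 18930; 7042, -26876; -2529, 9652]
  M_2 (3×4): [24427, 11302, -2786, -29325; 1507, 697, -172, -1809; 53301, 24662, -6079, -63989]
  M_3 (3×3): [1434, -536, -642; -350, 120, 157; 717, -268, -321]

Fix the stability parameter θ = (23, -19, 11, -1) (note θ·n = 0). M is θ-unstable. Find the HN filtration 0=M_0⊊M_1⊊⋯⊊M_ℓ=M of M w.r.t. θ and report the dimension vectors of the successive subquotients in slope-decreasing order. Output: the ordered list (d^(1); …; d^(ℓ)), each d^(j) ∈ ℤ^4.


Barcode: M ≅ I[1,4]^2, I[2,2], I[2,3], I[4,4]. HN layers by μ_θ (5 steps, strictly decreasing):
  μ^(1)=11; μ^(2)=5; μ^(3)=2; μ^(4)=-1; μ^(5)=-19

((0, 0, 1, 0); (0, 0, 2, 2); (2, 2, 0, 0); (0, 0, 0, 1); (0, 2, 0, 0))


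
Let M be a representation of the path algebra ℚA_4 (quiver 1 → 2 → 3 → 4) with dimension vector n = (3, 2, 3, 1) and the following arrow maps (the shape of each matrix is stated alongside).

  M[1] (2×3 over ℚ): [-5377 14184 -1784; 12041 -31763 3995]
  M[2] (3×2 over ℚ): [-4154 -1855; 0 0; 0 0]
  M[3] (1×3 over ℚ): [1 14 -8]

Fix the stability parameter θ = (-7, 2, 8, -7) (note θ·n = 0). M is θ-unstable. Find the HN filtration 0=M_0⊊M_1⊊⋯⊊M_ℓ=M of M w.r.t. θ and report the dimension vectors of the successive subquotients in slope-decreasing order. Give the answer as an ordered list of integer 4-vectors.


Via rank(M_{q-1}∘⋯∘M_p): M ≅ I[1,1], I[1,2], I[1,4], I[3,3]^2.
μ_θ-semistable layers: μ^(1)=8; μ^(2)=2; μ^(3)=1; μ^(4)=-7

((0, 0, 2, 0); (0, 1, 0, 0); (0, 1, 1, 1); (3, 0, 0, 0))


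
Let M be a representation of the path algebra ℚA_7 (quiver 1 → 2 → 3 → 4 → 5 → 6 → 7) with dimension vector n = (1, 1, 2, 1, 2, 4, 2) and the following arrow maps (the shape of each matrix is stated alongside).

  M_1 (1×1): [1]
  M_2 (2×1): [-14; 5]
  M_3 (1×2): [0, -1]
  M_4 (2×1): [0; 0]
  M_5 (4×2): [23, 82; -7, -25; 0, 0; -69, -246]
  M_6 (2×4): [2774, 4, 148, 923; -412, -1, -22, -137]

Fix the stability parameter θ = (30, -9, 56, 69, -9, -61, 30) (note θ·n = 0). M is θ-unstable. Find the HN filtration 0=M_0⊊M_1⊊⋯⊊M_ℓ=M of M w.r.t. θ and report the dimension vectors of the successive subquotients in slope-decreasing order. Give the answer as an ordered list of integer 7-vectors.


Via rank(M_{q-1}∘⋯∘M_p): M ≅ I[1,4], I[3,3], I[5,7]^2, I[6,6]^2.
μ_θ-semistable layers: μ^(1)=69; μ^(2)=56; μ^(3)=30; μ^(4)=21/2; μ^(5)=-35; μ^(6)=-61

((0, 0, 0, 1, 0, 0, 0); (0, 0, 2, 0, 0, 0, 0); (0, 0, 0, 0, 0, 0, 2); (1, 1, 0, 0, 0, 0, 0); (0, 0, 0, 0, 2, 2, 0); (0, 0, 0, 0, 0, 2, 0))


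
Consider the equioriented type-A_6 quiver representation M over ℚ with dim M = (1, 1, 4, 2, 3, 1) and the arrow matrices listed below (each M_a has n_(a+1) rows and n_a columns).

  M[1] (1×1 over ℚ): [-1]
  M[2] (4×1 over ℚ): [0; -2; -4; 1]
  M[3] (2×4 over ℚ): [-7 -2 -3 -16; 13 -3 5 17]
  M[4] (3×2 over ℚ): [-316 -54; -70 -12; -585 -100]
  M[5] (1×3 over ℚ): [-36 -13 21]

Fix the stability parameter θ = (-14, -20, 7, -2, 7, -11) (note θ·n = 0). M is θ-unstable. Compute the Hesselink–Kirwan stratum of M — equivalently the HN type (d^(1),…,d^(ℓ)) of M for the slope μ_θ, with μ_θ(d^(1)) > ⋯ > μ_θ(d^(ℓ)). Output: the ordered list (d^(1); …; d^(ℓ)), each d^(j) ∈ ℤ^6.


Interval decomposition of M: I[1,5], I[3,3]^2, I[3,6], I[5,5].
HN type (ℓ=4): μ^(1)=7; μ^(2)=5/2; μ^(3)=1/4; μ^(4)=-17

((0, 0, 2, 0, 2, 0); (0, 0, 1, 1, 0, 0); (0, 0, 1, 1, 1, 1); (1, 1, 0, 0, 0, 0))


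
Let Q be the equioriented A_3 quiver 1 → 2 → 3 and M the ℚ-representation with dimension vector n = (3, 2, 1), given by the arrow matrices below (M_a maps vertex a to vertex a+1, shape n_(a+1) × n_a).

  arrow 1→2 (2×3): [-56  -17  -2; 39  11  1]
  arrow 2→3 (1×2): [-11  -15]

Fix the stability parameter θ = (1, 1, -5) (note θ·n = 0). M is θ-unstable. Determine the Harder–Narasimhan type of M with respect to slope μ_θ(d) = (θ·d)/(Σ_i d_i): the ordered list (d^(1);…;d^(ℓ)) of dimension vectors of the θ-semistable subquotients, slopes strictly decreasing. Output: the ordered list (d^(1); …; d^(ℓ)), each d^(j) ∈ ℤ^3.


Barcode: M ≅ I[1,1], I[1,2], I[1,3]. HN layers by μ_θ (2 steps, strictly decreasing):
  μ^(1)=1; μ^(2)=-1

((2, 1, 0); (1, 1, 1))


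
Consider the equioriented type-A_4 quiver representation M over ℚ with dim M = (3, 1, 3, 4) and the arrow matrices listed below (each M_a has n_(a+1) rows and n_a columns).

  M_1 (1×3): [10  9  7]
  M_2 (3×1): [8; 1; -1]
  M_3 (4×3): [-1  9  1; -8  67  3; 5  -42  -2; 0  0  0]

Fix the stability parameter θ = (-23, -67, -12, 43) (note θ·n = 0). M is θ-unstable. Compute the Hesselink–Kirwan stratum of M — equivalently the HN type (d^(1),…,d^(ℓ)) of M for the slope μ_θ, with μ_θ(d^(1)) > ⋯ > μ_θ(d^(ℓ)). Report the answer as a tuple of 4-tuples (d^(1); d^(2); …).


Barcode: M ≅ I[1,1]^2, I[1,3], I[3,4]^2, I[4,4]^2. HN layers by μ_θ (4 steps, strictly decreasing):
  μ^(1)=43; μ^(2)=-12; μ^(3)=-23; μ^(4)=-45

((0, 0, 0, 4); (0, 0, 3, 0); (2, 0, 0, 0); (1, 1, 0, 0))


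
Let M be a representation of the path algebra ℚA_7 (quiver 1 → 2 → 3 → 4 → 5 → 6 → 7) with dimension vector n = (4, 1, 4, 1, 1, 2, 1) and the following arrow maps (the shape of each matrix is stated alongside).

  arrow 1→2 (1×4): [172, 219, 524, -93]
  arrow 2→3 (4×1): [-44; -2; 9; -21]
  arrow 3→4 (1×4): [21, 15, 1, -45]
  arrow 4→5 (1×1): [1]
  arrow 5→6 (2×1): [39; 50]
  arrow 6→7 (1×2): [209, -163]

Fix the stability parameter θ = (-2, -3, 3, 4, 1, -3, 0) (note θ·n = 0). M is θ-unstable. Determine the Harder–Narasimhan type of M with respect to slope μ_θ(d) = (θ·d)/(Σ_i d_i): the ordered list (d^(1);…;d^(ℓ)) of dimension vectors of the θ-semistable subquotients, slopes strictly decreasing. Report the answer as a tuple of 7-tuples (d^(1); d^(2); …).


Via rank(M_{q-1}∘⋯∘M_p): M ≅ I[1,1]^3, I[1,3], I[3,3]^2, I[3,7], I[6,6].
μ_θ-semistable layers: μ^(1)=3; μ^(2)=1; μ^(3)=-2; μ^(4)=-5/2; μ^(5)=-3

((0, 0, 3, 0, 0, 0, 0); (0, 0, 1, 1, 1, 1, 1); (3, 0, 0, 0, 0, 0, 0); (1, 1, 0, 0, 0, 0, 0); (0, 0, 0, 0, 0, 1, 0))


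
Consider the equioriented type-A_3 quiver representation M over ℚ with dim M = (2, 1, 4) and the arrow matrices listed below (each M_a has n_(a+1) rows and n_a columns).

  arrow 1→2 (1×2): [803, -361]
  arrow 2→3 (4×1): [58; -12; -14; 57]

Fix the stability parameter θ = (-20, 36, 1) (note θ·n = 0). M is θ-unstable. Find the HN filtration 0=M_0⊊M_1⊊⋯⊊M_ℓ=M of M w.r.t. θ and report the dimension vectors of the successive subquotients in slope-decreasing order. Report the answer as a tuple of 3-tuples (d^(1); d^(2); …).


Barcode: M ≅ I[1,1], I[1,3], I[3,3]^3. HN layers by μ_θ (3 steps, strictly decreasing):
  μ^(1)=37/2; μ^(2)=1; μ^(3)=-20

((0, 1, 1); (0, 0, 3); (2, 0, 0))
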